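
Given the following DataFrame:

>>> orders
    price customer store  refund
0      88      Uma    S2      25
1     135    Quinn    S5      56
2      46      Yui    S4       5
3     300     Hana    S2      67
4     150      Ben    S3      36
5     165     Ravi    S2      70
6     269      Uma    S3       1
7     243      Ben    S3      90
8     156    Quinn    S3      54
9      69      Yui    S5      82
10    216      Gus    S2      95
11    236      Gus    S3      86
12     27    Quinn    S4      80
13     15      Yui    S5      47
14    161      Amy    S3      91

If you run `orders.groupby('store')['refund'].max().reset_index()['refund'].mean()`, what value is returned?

group by store, max of refund:
store
S2    95
S3    91
S4    80
S5    82
Name: refund, dtype: int64
reset_index():
  store  refund
0    S2      95
1    S3      91
2    S4      80
3    S5      82
Taking the mean of column 'refund' gives 87.0.

87.0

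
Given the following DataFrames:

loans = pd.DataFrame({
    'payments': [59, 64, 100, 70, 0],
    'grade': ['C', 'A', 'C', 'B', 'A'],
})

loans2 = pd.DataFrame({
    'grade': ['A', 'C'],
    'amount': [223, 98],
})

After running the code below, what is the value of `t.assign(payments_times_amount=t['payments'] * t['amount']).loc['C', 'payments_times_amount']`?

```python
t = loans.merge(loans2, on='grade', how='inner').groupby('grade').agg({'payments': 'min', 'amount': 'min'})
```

merge on 'grade' (how='inner') → 4 rows:
   payments grade  amount
0        59     C      98
1        64     A     223
2       100     C      98
3         0     A     223
group by grade: min(payments), min(amount):
       payments  amount
grade                  
A             0     223
C            59      98
add column payments_times_amount = t['payments'] * t['amount']:
       payments  amount  payments_times_amount
grade                                         
A             0     223                      0
C            59      98                   5782
Hence 5782.

5782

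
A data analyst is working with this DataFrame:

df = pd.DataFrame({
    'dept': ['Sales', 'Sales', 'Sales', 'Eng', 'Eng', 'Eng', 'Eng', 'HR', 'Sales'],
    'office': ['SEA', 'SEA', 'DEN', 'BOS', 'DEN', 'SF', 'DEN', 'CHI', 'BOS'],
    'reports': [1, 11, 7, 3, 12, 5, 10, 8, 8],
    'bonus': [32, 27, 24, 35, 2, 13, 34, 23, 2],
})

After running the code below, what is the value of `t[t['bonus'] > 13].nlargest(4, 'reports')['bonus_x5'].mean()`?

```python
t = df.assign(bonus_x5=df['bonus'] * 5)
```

add column bonus_x5 = df['bonus'] * 5:
    dept office  reports  bonus  bonus_x5
0  Sales    SEA        1     32       160
1  Sales    SEA       11     27       135
2  Sales    DEN        7     24       120
3    Eng    BOS        3     35       175
4    Eng    DEN       12      2        10
5    Eng     SF        5     13        65
6    Eng    DEN       10     34       170
7     HR    CHI        8     23       115
8  Sales    BOS        8      2        10
filter rows where bonus > 13:
    dept office  reports  bonus  bonus_x5
0  Sales    SEA        1     32       160
1  Sales    SEA       11     27       135
2  Sales    DEN        7     24       120
3    Eng    BOS        3     35       175
6    Eng    DEN       10     34       170
7     HR    CHI        8     23       115
take 4 rows with largest reports:
    dept office  reports  bonus  bonus_x5
1  Sales    SEA       11     27       135
6    Eng    DEN       10     34       170
7     HR    CHI        8     23       115
2  Sales    DEN        7     24       120
Taking the mean of column 'bonus_x5' gives 135.0.

135.0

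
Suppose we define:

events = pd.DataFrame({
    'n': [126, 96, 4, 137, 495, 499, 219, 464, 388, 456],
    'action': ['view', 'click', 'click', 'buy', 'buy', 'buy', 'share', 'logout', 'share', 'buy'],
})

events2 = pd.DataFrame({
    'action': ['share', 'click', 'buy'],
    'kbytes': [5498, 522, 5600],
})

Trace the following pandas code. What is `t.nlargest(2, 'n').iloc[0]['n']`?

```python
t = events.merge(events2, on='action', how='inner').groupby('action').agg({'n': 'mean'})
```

396.75

merge on 'action' (how='inner') → 8 rows:
     n action  kbytes
0   96  click     522
1    4  click     522
2  137    buy    5600
3  495    buy    5600
4  499    buy    5600
5  219  share    5498
6  388  share    5498
7  456    buy    5600
group by action, mean of n:
             n
action        
buy     396.75
click    50.00
share   303.50
take 2 rows with largest n:
             n
action        
buy     396.75
share   303.50
value at position 0, column 'n' → 396.75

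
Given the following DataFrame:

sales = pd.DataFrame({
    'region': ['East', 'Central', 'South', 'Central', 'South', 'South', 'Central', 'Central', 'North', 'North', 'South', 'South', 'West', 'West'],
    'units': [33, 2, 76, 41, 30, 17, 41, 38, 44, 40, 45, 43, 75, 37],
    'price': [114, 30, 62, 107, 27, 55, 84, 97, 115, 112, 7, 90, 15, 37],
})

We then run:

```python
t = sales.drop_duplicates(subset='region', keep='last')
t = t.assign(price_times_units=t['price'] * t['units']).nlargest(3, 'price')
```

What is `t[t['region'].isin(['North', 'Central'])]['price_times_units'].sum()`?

8166

drop duplicate region (keep=last):
     region  units  price
0      East     33    114
7   Central     38     97
9     North     40    112
11    South     43     90
13     West     37     37
add column price_times_units = t['price'] * t['units']:
     region  units  price  price_times_units
0      East     33    114               3762
7   Central     38     97               3686
9     North     40    112               4480
11    South     43     90               3870
13     West     37     37               1369
take 3 rows with largest price:
    region  units  price  price_times_units
0     East     33    114               3762
9    North     40    112               4480
7  Central     38     97               3686
filter rows where region in ['North', 'Central']:
    region  units  price  price_times_units
9    North     40    112               4480
7  Central     38     97               3686
sum of column 'price_times_units' → 8166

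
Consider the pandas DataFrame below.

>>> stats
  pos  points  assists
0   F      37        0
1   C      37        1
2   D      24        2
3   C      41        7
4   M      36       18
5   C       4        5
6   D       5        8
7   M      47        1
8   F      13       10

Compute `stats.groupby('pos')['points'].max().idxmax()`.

M

group by pos, max of points:
pos
C    41
D    24
F    37
M    47
Name: points, dtype: int64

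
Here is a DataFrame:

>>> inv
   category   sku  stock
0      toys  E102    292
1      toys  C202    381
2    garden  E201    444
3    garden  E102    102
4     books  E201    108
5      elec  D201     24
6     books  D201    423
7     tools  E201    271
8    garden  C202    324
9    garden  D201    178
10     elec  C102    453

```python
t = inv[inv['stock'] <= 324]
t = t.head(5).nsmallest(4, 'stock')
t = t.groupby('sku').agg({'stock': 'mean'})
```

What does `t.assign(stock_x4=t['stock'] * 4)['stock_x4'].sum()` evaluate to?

1262.0

filter rows where stock <= 324:
  category   sku  stock
0     toys  E102    292
3   garden  E102    102
4    books  E201    108
5     elec  D201     24
7    tools  E201    271
8   garden  C202    324
9   garden  D201    178
take first 5 rows:
  category   sku  stock
0     toys  E102    292
3   garden  E102    102
4    books  E201    108
5     elec  D201     24
7    tools  E201    271
take 4 rows with smallest stock:
  category   sku  stock
5     elec  D201     24
3   garden  E102    102
4    books  E201    108
7    tools  E201    271
group by sku, mean of stock:
      stock
sku        
D201   24.0
E102  102.0
E201  189.5
add column stock_x4 = t['stock'] * 4:
      stock  stock_x4
sku                  
D201   24.0      96.0
E102  102.0     408.0
E201  189.5     758.0
So sum() = 1262.0.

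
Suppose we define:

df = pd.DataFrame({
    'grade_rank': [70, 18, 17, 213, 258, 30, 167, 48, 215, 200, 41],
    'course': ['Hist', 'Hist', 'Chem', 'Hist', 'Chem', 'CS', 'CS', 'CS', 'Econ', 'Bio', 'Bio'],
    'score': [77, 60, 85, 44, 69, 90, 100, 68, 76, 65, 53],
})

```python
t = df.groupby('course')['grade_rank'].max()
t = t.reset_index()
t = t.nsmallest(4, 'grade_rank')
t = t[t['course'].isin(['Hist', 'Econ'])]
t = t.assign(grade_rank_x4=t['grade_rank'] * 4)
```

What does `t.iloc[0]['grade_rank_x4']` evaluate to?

852

group by course, max of grade_rank:
course
Bio     200
CS      167
Chem    258
Econ    215
Hist    213
Name: grade_rank, dtype: int64
reset_index():
  course  grade_rank
0    Bio         200
1     CS         167
2   Chem         258
3   Econ         215
4   Hist         213
take 4 rows with smallest grade_rank:
  course  grade_rank
1     CS         167
0    Bio         200
4   Hist         213
3   Econ         215
filter rows where course in ['Hist', 'Econ']:
  course  grade_rank
4   Hist         213
3   Econ         215
add column grade_rank_x4 = t['grade_rank'] * 4:
  course  grade_rank  grade_rank_x4
4   Hist         213            852
3   Econ         215            860
Reading off the value at position 0, column 'grade_rank_x4', we get 852.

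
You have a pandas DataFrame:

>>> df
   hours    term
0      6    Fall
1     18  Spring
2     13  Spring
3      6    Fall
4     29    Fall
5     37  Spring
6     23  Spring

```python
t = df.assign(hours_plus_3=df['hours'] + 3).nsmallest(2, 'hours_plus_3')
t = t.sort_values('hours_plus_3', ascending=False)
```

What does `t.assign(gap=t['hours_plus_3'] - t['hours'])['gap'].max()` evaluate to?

add column hours_plus_3 = df['hours'] + 3:
   hours    term  hours_plus_3
0      6    Fall             9
1     18  Spring            21
2     13  Spring            16
3      6    Fall             9
4     29    Fall            32
5     37  Spring            40
6     23  Spring            26
take 2 rows with smallest hours_plus_3:
   hours  term  hours_plus_3
0      6  Fall             9
3      6  Fall             9
sort by hours_plus_3 descending:
   hours  term  hours_plus_3
0      6  Fall             9
3      6  Fall             9
add column gap = t['hours_plus_3'] - t['hours']:
   hours  term  hours_plus_3  gap
0      6  Fall             9    3
3      6  Fall             9    3
Reading off the max of column 'gap', we get 3.

3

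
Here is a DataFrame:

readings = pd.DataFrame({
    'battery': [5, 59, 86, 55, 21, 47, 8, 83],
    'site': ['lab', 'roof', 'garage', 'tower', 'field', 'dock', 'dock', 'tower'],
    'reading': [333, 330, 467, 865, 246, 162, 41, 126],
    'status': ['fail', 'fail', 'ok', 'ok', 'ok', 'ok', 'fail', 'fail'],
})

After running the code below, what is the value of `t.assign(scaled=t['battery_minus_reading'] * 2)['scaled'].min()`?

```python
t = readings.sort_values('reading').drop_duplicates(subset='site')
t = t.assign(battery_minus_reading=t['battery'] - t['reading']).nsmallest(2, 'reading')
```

-86

sort by reading:
   battery    site  reading status
6        8    dock       41   fail
7       83   tower      126   fail
5       47    dock      162     ok
4       21   field      246     ok
1       59    roof      330   fail
0        5     lab      333   fail
2       86  garage      467     ok
3       55   tower      865     ok
drop duplicate site (keep=first):
   battery    site  reading status
6        8    dock       41   fail
7       83   tower      126   fail
4       21   field      246     ok
1       59    roof      330   fail
0        5     lab      333   fail
2       86  garage      467     ok
add column battery_minus_reading = t['battery'] - t['reading']:
   battery    site  reading status  battery_minus_reading
6        8    dock       41   fail                    -33
7       83   tower      126   fail                    -43
4       21   field      246     ok                   -225
1       59    roof      330   fail                   -271
0        5     lab      333   fail                   -328
2       86  garage      467     ok                   -381
take 2 rows with smallest reading:
   battery   site  reading status  battery_minus_reading
6        8   dock       41   fail                    -33
7       83  tower      126   fail                    -43
add column scaled = t['battery_minus_reading'] * 2:
   battery   site  reading status  battery_minus_reading  scaled
6        8   dock       41   fail                    -33     -66
7       83  tower      126   fail                    -43     -86
The min of column 'scaled' is -86.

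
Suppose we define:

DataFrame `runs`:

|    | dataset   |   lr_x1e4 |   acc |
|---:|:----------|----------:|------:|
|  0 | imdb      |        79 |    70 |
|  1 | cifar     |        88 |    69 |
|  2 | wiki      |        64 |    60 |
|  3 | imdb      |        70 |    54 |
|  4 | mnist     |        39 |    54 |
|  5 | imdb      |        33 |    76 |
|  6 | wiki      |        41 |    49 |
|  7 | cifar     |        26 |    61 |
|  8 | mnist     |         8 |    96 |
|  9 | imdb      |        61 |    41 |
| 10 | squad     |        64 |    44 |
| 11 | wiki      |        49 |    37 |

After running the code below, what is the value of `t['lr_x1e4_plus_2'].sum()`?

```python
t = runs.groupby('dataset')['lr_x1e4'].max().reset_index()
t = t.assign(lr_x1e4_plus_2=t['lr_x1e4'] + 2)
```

group by dataset, max of lr_x1e4:
dataset
cifar    88
imdb     79
mnist    39
squad    64
wiki     64
Name: lr_x1e4, dtype: int64
reset_index():
  dataset  lr_x1e4
0   cifar       88
1    imdb       79
2   mnist       39
3   squad       64
4    wiki       64
add column lr_x1e4_plus_2 = t['lr_x1e4'] + 2:
  dataset  lr_x1e4  lr_x1e4_plus_2
0   cifar       88              90
1    imdb       79              81
2   mnist       39              41
3   squad       64              66
4    wiki       64              66
Finally, sum of column 'lr_x1e4_plus_2' = 344.

344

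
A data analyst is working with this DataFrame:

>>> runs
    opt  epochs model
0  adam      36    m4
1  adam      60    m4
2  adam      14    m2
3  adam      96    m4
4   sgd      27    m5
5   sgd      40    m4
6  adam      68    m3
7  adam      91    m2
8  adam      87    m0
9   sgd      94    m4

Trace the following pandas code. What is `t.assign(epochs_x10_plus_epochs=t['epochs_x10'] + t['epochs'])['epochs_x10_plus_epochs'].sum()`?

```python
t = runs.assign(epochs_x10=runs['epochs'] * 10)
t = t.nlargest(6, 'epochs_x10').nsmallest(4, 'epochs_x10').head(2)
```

add column epochs_x10 = runs['epochs'] * 10:
    opt  epochs model  epochs_x10
0  adam      36    m4         360
1  adam      60    m4         600
2  adam      14    m2         140
3  adam      96    m4         960
4   sgd      27    m5         270
5   sgd      40    m4         400
6  adam      68    m3         680
7  adam      91    m2         910
8  adam      87    m0         870
9   sgd      94    m4         940
take 6 rows with largest epochs_x10:
    opt  epochs model  epochs_x10
3  adam      96    m4         960
9   sgd      94    m4         940
7  adam      91    m2         910
8  adam      87    m0         870
6  adam      68    m3         680
1  adam      60    m4         600
take 4 rows with smallest epochs_x10:
    opt  epochs model  epochs_x10
1  adam      60    m4         600
6  adam      68    m3         680
8  adam      87    m0         870
7  adam      91    m2         910
take first 2 rows:
    opt  epochs model  epochs_x10
1  adam      60    m4         600
6  adam      68    m3         680
add column epochs_x10_plus_epochs = t['epochs_x10'] + t['epochs']:
    opt  epochs model  epochs_x10  epochs_x10_plus_epochs
1  adam      60    m4         600                     660
6  adam      68    m3         680                     748
The sum of column 'epochs_x10_plus_epochs' is 1408.

1408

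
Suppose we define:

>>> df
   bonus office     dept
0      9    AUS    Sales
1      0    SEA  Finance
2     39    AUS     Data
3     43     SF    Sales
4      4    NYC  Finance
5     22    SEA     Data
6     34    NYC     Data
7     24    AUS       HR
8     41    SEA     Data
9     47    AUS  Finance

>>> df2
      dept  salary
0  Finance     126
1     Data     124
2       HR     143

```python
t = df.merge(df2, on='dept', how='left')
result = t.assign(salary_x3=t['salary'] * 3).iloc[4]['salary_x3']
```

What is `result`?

merge on 'dept' (how='left') → 10 rows:
   bonus office     dept  salary
0      9    AUS    Sales     NaN
1      0    SEA  Finance   126.0
2     39    AUS     Data   124.0
3     43     SF    Sales     NaN
4      4    NYC  Finance   126.0
5     22    SEA     Data   124.0
6     34    NYC     Data   124.0
7     24    AUS       HR   143.0
8     41    SEA     Data   124.0
9     47    AUS  Finance   126.0
add column salary_x3 = t['salary'] * 3:
   bonus office     dept  salary  salary_x3
0      9    AUS    Sales     NaN        NaN
1      0    SEA  Finance   126.0      378.0
2     39    AUS     Data   124.0      372.0
3     43     SF    Sales     NaN        NaN
4      4    NYC  Finance   126.0      378.0
5     22    SEA     Data   124.0      372.0
6     34    NYC     Data   124.0      372.0
7     24    AUS       HR   143.0      429.0
8     41    SEA     Data   124.0      372.0
9     47    AUS  Finance   126.0      378.0
Taking the value at position 4, column 'salary_x3' gives 378.0.

378.0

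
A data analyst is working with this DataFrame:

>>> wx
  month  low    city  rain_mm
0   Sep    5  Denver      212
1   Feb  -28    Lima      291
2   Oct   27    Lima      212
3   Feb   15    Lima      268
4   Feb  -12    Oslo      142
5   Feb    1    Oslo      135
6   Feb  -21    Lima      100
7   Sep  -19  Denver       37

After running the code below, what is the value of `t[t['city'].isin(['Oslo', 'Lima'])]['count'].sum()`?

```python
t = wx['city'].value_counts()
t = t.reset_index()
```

6

value_counts of city:
city
Lima      4
Denver    2
Oslo      2
Name: count, dtype: int64
reset_index():
     city  count
0    Lima      4
1  Denver      2
2    Oslo      2
filter rows where city in ['Oslo', 'Lima']:
   city  count
0  Lima      4
2  Oslo      2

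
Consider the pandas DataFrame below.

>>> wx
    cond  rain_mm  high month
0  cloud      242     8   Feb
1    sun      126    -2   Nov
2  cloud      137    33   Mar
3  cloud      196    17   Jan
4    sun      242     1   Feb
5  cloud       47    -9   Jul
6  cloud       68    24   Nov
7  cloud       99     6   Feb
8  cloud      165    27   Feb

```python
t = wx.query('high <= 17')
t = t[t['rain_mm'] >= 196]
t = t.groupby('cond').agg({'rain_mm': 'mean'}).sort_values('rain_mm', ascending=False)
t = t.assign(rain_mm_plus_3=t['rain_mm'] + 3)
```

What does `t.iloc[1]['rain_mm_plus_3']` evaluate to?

filter rows where high <= 17:
    cond  rain_mm  high month
0  cloud      242     8   Feb
1    sun      126    -2   Nov
3  cloud      196    17   Jan
4    sun      242     1   Feb
5  cloud       47    -9   Jul
7  cloud       99     6   Feb
filter rows where rain_mm >= 196:
    cond  rain_mm  high month
0  cloud      242     8   Feb
3  cloud      196    17   Jan
4    sun      242     1   Feb
group by cond, mean of rain_mm:
       rain_mm
cond          
cloud    219.0
sun      242.0
sort by rain_mm descending:
       rain_mm
cond          
sun      242.0
cloud    219.0
add column rain_mm_plus_3 = t['rain_mm'] + 3:
       rain_mm  rain_mm_plus_3
cond                          
sun      242.0           245.0
cloud    219.0           222.0

222.0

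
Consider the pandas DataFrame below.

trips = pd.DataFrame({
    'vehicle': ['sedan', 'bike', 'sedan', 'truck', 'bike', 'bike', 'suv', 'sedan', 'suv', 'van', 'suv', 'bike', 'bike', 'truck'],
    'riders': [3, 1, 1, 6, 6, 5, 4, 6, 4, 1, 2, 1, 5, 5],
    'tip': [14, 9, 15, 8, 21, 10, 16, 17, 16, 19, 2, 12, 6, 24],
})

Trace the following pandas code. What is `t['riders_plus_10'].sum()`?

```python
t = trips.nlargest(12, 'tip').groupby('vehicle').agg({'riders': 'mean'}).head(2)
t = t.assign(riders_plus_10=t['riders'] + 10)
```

take 12 rows with largest tip:
   vehicle  riders  tip
13   truck       5   24
4     bike       6   21
9      van       1   19
7    sedan       6   17
6      suv       4   16
8      suv       4   16
2    sedan       1   15
0    sedan       3   14
11    bike       1   12
5     bike       5   10
1     bike       1    9
3    truck       6    8
group by vehicle, mean of riders:
           riders
vehicle          
bike     3.250000
sedan    3.333333
suv      4.000000
truck    5.500000
van      1.000000
take first 2 rows:
           riders
vehicle          
bike     3.250000
sedan    3.333333
add column riders_plus_10 = t['riders'] + 10:
           riders  riders_plus_10
vehicle                          
bike     3.250000       13.250000
sedan    3.333333       13.333333
Taking the sum of column 'riders_plus_10' gives 26.5833333333.

26.5833333333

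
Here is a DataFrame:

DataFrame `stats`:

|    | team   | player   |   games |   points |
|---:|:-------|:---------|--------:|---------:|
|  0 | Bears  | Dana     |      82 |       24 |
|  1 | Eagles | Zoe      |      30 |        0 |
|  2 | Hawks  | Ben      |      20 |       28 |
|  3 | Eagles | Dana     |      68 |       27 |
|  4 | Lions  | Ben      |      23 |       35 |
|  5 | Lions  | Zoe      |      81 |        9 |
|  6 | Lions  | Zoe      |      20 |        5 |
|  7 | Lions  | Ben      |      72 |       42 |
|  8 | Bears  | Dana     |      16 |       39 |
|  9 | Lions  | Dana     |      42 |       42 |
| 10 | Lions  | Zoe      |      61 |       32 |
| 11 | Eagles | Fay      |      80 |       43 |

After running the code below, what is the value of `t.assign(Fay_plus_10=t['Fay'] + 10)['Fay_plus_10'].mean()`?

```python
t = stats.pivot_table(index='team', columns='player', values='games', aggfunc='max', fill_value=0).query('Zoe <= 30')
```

pivot: rows=team, cols=player, max(games):
player  Ben  Dana  Fay  Zoe
team                       
Bears     0    82    0    0
Eagles    0    68   80   30
Hawks    20     0    0    0
Lions    72    42    0   81
filter rows where Zoe <= 30:
player  Ben  Dana  Fay  Zoe
team                       
Bears     0    82    0    0
Eagles    0    68   80   30
Hawks    20     0    0    0
add column Fay_plus_10 = t['Fay'] + 10:
player  Ben  Dana  Fay  Zoe  Fay_plus_10
team                                    
Bears     0    82    0    0           10
Eagles    0    68   80   30           90
Hawks    20     0    0    0           10
Finally, mean of column 'Fay_plus_10' = 36.6666666667.

36.6666666667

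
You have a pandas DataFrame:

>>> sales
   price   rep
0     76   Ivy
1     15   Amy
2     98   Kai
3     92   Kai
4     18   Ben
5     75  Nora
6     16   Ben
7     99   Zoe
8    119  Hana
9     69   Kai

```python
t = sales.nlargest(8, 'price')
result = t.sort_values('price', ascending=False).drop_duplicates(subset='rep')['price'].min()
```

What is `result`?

take 8 rows with largest price:
   price   rep
8    119  Hana
7     99   Zoe
2     98   Kai
3     92   Kai
0     76   Ivy
5     75  Nora
9     69   Kai
4     18   Ben
sort by price descending:
   price   rep
8    119  Hana
7     99   Zoe
2     98   Kai
3     92   Kai
0     76   Ivy
5     75  Nora
9     69   Kai
4     18   Ben
drop duplicate rep (keep=first):
   price   rep
8    119  Hana
7     99   Zoe
2     98   Kai
0     76   Ivy
5     75  Nora
4     18   Ben

18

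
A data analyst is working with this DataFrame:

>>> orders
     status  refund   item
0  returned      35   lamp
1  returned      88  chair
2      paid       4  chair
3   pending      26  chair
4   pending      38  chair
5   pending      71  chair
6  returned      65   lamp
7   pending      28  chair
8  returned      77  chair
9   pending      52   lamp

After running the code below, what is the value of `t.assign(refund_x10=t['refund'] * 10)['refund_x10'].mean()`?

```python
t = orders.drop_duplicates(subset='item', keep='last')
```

645.0

drop duplicate item (keep=last):
     status  refund   item
8  returned      77  chair
9   pending      52   lamp
add column refund_x10 = t['refund'] * 10:
     status  refund   item  refund_x10
8  returned      77  chair         770
9   pending      52   lamp         520
Taking the mean of column 'refund_x10' gives 645.0.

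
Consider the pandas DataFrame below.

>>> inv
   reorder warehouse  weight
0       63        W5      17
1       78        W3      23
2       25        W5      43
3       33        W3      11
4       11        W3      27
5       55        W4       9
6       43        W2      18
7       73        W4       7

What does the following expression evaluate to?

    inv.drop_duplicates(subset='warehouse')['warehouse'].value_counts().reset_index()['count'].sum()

drop duplicate warehouse (keep=first):
   reorder warehouse  weight
0       63        W5      17
1       78        W3      23
5       55        W4       9
6       43        W2      18
value_counts of warehouse:
warehouse
W5    1
W3    1
W4    1
W2    1
Name: count, dtype: int64
reset_index():
  warehouse  count
0        W5      1
1        W3      1
2        W4      1
3        W2      1

4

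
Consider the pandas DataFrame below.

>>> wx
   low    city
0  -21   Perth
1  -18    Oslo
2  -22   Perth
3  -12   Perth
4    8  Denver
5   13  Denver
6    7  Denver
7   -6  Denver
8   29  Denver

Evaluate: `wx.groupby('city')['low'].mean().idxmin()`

group by city, mean of low:
city
Denver    10.200000
Oslo     -18.000000
Perth    -18.333333
Name: low, dtype: float64
Hence Perth.

Perth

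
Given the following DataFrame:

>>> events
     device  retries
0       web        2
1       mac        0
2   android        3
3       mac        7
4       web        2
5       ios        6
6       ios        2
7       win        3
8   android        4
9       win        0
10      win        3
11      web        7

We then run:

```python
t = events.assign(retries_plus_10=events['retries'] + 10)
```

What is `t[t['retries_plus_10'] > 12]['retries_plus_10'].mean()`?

add column retries_plus_10 = events['retries'] + 10:
     device  retries  retries_plus_10
0       web        2               12
1       mac        0               10
2   android        3               13
3       mac        7               17
4       web        2               12
5       ios        6               16
6       ios        2               12
7       win        3               13
8   android        4               14
9       win        0               10
10      win        3               13
11      web        7               17
filter rows where retries_plus_10 > 12:
     device  retries  retries_plus_10
2   android        3               13
3       mac        7               17
5       ios        6               16
7       win        3               13
8   android        4               14
10      win        3               13
11      web        7               17
Then the mean of column 'retries_plus_10': 14.7142857143

14.7142857143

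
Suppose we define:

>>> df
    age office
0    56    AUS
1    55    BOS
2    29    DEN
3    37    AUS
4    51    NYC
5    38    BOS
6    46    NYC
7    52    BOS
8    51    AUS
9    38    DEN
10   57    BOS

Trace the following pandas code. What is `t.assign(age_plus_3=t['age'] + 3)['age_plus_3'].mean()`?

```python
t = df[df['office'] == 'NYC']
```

filter rows where office == 'NYC':
   age office
4   51    NYC
6   46    NYC
add column age_plus_3 = t['age'] + 3:
   age office  age_plus_3
4   51    NYC          54
6   46    NYC          49

51.5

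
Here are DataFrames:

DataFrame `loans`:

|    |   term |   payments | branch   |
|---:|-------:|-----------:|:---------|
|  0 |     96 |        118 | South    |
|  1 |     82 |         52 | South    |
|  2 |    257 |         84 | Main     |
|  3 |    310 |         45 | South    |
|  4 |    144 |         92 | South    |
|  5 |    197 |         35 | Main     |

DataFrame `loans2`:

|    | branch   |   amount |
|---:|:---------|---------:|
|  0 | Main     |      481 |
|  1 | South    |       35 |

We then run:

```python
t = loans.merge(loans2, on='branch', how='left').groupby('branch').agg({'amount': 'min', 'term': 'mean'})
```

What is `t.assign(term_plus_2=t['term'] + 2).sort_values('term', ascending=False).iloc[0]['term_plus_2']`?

229.0

merge on 'branch' (how='left') → 6 rows:
   term  payments branch  amount
0    96       118  South      35
1    82        52  South      35
2   257        84   Main     481
3   310        45  South      35
4   144        92  South      35
5   197        35   Main     481
group by branch: min(amount), mean(term):
        amount   term
branch               
Main       481  227.0
South       35  158.0
add column term_plus_2 = t['term'] + 2:
        amount   term  term_plus_2
branch                            
Main       481  227.0        229.0
South       35  158.0        160.0
sort by term descending:
        amount   term  term_plus_2
branch                            
Main       481  227.0        229.0
South       35  158.0        160.0
The value at position 0, column 'term_plus_2' is 229.0.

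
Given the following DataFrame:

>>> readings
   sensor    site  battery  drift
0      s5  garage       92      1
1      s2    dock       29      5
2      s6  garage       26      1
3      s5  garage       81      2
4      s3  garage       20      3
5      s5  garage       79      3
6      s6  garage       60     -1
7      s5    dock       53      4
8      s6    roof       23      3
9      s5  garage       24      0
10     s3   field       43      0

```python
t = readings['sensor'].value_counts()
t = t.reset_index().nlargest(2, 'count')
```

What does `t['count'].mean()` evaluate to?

value_counts of sensor:
sensor
s5    5
s6    3
s3    2
s2    1
Name: count, dtype: int64
reset_index():
  sensor  count
0     s5      5
1     s6      3
2     s3      2
3     s2      1
take 2 rows with largest count:
  sensor  count
0     s5      5
1     s6      3

4.0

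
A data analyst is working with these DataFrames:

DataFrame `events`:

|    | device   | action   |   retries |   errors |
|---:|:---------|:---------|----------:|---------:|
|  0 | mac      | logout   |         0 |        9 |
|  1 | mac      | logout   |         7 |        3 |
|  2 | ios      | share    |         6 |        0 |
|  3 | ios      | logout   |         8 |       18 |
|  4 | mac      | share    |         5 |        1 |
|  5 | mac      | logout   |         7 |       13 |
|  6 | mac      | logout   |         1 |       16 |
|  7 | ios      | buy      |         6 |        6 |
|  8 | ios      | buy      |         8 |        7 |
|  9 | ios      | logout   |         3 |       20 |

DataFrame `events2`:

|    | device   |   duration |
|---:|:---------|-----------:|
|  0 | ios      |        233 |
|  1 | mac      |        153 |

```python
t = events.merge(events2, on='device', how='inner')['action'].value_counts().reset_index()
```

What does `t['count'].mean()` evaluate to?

merge on 'device' (how='inner') → 10 rows:
  device  action  retries  errors  duration
0    mac  logout        0       9       153
1    mac  logout        7       3       153
2    ios   share        6       0       233
3    ios  logout        8      18       233
4    mac   share        5       1       153
5    mac  logout        7      13       153
6    mac  logout        1      16       153
7    ios     buy        6       6       233
8    ios     buy        8       7       233
9    ios  logout        3      20       233
value_counts of action:
action
logout    6
share     2
buy       2
Name: count, dtype: int64
reset_index():
   action  count
0  logout      6
1   share      2
2     buy      2
Finally, mean of column 'count' = 3.33333333333.

3.33333333333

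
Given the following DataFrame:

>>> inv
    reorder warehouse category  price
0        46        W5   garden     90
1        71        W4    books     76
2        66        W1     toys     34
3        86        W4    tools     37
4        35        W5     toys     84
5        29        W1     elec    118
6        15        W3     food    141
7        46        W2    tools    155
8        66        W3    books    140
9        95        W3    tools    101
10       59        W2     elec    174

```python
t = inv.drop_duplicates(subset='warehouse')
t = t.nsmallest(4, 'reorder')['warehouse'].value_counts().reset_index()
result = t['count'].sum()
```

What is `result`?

drop duplicate warehouse (keep=first):
   reorder warehouse category  price
0       46        W5   garden     90
1       71        W4    books     76
2       66        W1     toys     34
6       15        W3     food    141
7       46        W2    tools    155
take 4 rows with smallest reorder:
   reorder warehouse category  price
6       15        W3     food    141
0       46        W5   garden     90
7       46        W2    tools    155
2       66        W1     toys     34
value_counts of warehouse:
warehouse
W3    1
W5    1
W2    1
W1    1
Name: count, dtype: int64
reset_index():
  warehouse  count
0        W3      1
1        W5      1
2        W2      1
3        W1      1

4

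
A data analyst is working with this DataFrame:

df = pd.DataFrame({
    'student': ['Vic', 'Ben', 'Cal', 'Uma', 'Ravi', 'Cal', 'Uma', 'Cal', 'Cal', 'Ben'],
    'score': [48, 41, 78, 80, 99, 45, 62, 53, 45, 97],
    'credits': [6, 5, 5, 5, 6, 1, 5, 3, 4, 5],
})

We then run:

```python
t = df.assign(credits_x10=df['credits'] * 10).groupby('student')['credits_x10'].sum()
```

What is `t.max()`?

130

add column credits_x10 = df['credits'] * 10:
  student  score  credits  credits_x10
0     Vic     48        6           60
1     Ben     41        5           50
2     Cal     78        5           50
3     Uma     80        5           50
4    Ravi     99        6           60
5     Cal     45        1           10
6     Uma     62        5           50
7     Cal     53        3           30
8     Cal     45        4           40
9     Ben     97        5           50
group by student, sum of credits_x10:
student
Ben     100
Cal     130
Ravi     60
Uma     100
Vic      60
Name: credits_x10, dtype: int64
The max of the resulting series is 130.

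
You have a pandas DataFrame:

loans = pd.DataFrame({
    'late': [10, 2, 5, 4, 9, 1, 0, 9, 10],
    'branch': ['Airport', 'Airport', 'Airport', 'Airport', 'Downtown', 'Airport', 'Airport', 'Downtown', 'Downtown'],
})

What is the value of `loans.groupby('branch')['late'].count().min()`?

group by branch, count of late:
branch
Airport     6
Downtown    3
Name: late, dtype: int64
So min() = 3.

3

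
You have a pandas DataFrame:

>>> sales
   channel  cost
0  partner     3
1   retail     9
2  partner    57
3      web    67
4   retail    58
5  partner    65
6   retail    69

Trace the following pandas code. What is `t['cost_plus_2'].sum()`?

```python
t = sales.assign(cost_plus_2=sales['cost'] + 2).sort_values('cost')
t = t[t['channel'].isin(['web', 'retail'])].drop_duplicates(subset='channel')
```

80

add column cost_plus_2 = sales['cost'] + 2:
   channel  cost  cost_plus_2
0  partner     3            5
1   retail     9           11
2  partner    57           59
3      web    67           69
4   retail    58           60
5  partner    65           67
6   retail    69           71
sort by cost:
   channel  cost  cost_plus_2
0  partner     3            5
1   retail     9           11
2  partner    57           59
4   retail    58           60
5  partner    65           67
3      web    67           69
6   retail    69           71
filter rows where channel in ['web', 'retail']:
  channel  cost  cost_plus_2
1  retail     9           11
4  retail    58           60
3     web    67           69
6  retail    69           71
drop duplicate channel (keep=first):
  channel  cost  cost_plus_2
1  retail     9           11
3     web    67           69
Hence 80.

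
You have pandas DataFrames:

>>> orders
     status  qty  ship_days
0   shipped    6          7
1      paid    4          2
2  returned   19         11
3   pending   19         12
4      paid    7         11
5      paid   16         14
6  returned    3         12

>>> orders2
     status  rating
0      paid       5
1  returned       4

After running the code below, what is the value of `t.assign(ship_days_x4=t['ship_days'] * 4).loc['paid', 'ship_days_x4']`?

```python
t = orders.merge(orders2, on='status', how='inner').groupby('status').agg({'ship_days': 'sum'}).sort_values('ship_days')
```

108

merge on 'status' (how='inner') → 5 rows:
     status  qty  ship_days  rating
0      paid    4          2       5
1  returned   19         11       4
2      paid    7         11       5
3      paid   16         14       5
4  returned    3         12       4
group by status, sum of ship_days:
          ship_days
status             
paid             27
returned         23
sort by ship_days:
          ship_days
status             
returned         23
paid             27
add column ship_days_x4 = t['ship_days'] * 4:
          ship_days  ship_days_x4
status                           
returned         23            92
paid             27           108
Taking the value at row 'paid', column 'ship_days_x4' gives 108.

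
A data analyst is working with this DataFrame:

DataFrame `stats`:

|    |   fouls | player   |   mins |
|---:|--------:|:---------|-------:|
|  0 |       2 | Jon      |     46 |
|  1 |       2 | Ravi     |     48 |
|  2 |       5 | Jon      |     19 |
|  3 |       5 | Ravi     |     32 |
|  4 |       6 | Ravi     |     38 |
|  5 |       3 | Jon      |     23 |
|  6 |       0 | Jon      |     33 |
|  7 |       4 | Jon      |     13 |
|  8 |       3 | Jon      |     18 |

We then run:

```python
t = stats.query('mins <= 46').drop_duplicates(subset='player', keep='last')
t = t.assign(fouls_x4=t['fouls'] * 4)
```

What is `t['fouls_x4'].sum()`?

36

filter rows where mins <= 46:
   fouls player  mins
0      2    Jon    46
2      5    Jon    19
3      5   Ravi    32
4      6   Ravi    38
5      3    Jon    23
6      0    Jon    33
7      4    Jon    13
8      3    Jon    18
drop duplicate player (keep=last):
   fouls player  mins
4      6   Ravi    38
8      3    Jon    18
add column fouls_x4 = t['fouls'] * 4:
   fouls player  mins  fouls_x4
4      6   Ravi    38        24
8      3    Jon    18        12
Taking the sum of column 'fouls_x4' gives 36.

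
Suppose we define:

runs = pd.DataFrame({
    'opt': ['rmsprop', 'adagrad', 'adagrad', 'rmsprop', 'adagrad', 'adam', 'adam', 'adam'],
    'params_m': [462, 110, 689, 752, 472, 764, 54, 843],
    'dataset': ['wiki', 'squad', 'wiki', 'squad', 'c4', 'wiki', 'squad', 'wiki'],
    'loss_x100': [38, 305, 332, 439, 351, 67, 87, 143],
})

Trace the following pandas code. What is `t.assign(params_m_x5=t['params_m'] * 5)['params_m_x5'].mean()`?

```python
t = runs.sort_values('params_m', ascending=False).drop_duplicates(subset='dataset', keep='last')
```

1646.66666667

sort by params_m descending:
       opt  params_m dataset  loss_x100
7     adam       843    wiki        143
5     adam       764    wiki         67
3  rmsprop       752   squad        439
2  adagrad       689    wiki        332
4  adagrad       472      c4        351
0  rmsprop       462    wiki         38
1  adagrad       110   squad        305
6     adam        54   squad         87
drop duplicate dataset (keep=last):
       opt  params_m dataset  loss_x100
4  adagrad       472      c4        351
0  rmsprop       462    wiki         38
6     adam        54   squad         87
add column params_m_x5 = t['params_m'] * 5:
       opt  params_m dataset  loss_x100  params_m_x5
4  adagrad       472      c4        351         2360
0  rmsprop       462    wiki         38         2310
6     adam        54   squad         87          270
Taking the mean of column 'params_m_x5' gives 1646.66666667.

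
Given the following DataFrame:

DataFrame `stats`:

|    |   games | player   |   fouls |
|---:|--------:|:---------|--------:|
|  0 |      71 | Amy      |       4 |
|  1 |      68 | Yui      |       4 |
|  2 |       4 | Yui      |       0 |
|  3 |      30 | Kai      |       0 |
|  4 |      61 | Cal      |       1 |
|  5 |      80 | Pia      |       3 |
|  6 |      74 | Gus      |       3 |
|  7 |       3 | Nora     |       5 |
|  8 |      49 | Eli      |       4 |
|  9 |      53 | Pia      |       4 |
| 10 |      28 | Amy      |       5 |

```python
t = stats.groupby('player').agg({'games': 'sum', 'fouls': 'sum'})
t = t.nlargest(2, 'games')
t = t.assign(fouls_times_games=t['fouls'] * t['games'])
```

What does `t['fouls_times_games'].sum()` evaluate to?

1822

group by player: sum(games), sum(fouls):
        games  fouls
player              
Amy        99      9
Cal        61      1
Eli        49      4
Gus        74      3
Kai        30      0
Nora        3      5
Pia       133      7
Yui        72      4
take 2 rows with largest games:
        games  fouls
player              
Pia       133      7
Amy        99      9
add column fouls_times_games = t['fouls'] * t['games']:
        games  fouls  fouls_times_games
player                                 
Pia       133      7                931
Amy        99      9                891
Reading off the sum of column 'fouls_times_games', we get 1822.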